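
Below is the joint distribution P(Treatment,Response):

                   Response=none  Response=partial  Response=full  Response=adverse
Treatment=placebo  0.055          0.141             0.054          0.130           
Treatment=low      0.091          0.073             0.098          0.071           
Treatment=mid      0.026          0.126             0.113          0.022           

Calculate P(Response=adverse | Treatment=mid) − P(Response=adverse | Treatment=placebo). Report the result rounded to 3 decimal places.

P(Treatment=mid) = 0.026 + 0.126 + 0.113 + 0.022 = 0.287; P(Response=adverse | Treatment=mid) = 0.022/0.287 = 0.0767.
P(Treatment=placebo) = 0.055 + 0.141 + 0.054 + 0.130 = 0.380; P(Response=adverse | Treatment=placebo) = 0.130/0.380 = 0.3421.
Difference = -0.265.

-0.265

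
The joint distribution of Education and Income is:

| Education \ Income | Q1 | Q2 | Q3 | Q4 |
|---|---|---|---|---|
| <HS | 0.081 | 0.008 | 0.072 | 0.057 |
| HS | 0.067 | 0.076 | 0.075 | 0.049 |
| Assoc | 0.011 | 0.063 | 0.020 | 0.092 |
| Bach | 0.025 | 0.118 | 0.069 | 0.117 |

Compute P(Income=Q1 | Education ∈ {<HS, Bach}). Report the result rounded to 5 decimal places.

0.19378

P(Education=<HS) = 0.081 + 0.008 + 0.072 + 0.057 = 0.218.
P(Education=Bach) = 0.025 + 0.118 + 0.069 + 0.117 = 0.329.
P(Education ∈ {<HS, Bach}) = 0.218 + 0.329 = 0.547; P(Income=Q1, Education ∈ {<HS, Bach}) = 0.081 + 0.025 = 0.106.
P(Income=Q1 | Education ∈ {<HS, Bach}) = 0.106/0.547 = 0.19378.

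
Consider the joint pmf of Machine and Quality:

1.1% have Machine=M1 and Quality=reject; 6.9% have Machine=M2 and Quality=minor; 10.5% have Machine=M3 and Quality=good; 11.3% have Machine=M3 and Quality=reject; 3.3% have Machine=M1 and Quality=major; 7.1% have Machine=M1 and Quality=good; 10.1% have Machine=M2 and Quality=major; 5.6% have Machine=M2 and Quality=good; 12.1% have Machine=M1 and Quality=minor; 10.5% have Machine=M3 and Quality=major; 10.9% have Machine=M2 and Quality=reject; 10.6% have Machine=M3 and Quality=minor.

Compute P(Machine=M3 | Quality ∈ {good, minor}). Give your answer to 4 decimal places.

0.3996

P(Quality=good) = 0.071 + 0.056 + 0.105 = 0.232.
P(Quality=minor) = 0.121 + 0.069 + 0.106 = 0.296.
P(Quality ∈ {good, minor}) = 0.232 + 0.296 = 0.528; P(Machine=M3, Quality ∈ {good, minor}) = 0.105 + 0.106 = 0.211.
P(Machine=M3 | Quality ∈ {good, minor}) = 0.211/0.528 = 0.3996.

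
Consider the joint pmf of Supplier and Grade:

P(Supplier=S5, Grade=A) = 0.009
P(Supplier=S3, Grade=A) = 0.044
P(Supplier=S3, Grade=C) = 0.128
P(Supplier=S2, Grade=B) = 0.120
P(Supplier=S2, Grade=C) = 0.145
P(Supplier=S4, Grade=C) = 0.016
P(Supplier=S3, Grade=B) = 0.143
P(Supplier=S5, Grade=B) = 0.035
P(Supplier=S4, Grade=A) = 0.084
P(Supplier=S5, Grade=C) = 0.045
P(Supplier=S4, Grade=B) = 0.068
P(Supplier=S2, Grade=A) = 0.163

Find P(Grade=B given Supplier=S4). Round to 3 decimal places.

0.405

P(Supplier=S4) = 0.084 + 0.068 + 0.016 = 0.168.
P(Grade=B | Supplier=S4) = 0.068/0.168 = 0.405.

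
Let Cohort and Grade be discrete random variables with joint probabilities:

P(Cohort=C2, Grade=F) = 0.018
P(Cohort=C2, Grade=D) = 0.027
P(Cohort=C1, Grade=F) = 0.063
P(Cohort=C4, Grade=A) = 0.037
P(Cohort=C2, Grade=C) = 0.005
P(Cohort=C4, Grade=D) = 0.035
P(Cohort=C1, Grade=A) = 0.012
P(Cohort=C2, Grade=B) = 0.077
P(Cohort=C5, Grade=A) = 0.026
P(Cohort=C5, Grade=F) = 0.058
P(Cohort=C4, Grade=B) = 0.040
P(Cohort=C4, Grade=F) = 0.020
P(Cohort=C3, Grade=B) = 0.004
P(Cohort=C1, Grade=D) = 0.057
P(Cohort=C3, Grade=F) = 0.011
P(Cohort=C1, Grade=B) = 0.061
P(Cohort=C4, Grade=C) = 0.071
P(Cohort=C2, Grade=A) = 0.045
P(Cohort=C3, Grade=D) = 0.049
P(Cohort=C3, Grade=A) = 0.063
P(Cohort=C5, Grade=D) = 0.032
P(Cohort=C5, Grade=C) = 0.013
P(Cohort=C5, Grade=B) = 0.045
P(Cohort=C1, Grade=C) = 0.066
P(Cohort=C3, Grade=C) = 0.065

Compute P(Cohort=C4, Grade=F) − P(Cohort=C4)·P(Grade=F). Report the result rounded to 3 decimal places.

P(Cohort=C4) = 0.037 + 0.040 + 0.071 + 0.035 + 0.020 = 0.203.
P(Grade=F) = 0.063 + 0.018 + 0.011 + 0.020 + 0.058 = 0.170.
P(Cohort=C4, Grade=F) − P(Cohort=C4)P(Grade=F) = 0.020 − 0.203×0.170 = -0.015.

-0.015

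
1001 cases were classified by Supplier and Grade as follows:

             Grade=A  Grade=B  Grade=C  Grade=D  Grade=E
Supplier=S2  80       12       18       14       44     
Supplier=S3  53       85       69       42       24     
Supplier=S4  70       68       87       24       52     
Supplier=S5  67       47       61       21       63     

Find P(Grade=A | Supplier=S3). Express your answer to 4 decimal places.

0.1941

Total with Supplier=S3: 53 + 85 + 69 + 42 + 24 = 273.
P(Grade=A | Supplier=S3) = 53/273 = 0.1941.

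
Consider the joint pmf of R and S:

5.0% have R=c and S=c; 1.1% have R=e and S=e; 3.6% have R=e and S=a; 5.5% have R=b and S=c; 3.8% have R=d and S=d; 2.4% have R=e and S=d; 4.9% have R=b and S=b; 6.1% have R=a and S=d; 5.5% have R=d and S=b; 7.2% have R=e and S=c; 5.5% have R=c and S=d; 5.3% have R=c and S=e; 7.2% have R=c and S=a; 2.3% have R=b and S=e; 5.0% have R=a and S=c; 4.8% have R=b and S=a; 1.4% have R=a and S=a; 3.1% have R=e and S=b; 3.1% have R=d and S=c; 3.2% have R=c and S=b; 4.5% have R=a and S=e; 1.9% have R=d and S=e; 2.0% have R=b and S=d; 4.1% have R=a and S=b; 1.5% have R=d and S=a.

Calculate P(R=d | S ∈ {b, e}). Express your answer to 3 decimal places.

0.206

P(S=b) = 0.041 + 0.049 + 0.032 + 0.055 + 0.031 = 0.208.
P(S=e) = 0.045 + 0.023 + 0.053 + 0.019 + 0.011 = 0.151.
P(S ∈ {b, e}) = 0.208 + 0.151 = 0.359; P(R=d, S ∈ {b, e}) = 0.055 + 0.019 = 0.074.
P(R=d | S ∈ {b, e}) = 0.074/0.359 = 0.206.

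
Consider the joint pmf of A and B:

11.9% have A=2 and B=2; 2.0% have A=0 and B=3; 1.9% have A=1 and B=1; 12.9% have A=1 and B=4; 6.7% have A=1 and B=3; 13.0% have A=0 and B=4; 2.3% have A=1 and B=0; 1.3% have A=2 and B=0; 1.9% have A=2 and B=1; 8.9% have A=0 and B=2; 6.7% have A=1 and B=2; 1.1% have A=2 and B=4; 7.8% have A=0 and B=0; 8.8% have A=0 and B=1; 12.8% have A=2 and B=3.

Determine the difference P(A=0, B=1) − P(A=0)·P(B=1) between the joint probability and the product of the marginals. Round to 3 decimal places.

0.037

P(A=0) = 0.078 + 0.088 + 0.089 + 0.020 + 0.130 = 0.405.
P(B=1) = 0.088 + 0.019 + 0.019 = 0.126.
P(A=0, B=1) − P(A=0)P(B=1) = 0.088 − 0.405×0.126 = 0.037.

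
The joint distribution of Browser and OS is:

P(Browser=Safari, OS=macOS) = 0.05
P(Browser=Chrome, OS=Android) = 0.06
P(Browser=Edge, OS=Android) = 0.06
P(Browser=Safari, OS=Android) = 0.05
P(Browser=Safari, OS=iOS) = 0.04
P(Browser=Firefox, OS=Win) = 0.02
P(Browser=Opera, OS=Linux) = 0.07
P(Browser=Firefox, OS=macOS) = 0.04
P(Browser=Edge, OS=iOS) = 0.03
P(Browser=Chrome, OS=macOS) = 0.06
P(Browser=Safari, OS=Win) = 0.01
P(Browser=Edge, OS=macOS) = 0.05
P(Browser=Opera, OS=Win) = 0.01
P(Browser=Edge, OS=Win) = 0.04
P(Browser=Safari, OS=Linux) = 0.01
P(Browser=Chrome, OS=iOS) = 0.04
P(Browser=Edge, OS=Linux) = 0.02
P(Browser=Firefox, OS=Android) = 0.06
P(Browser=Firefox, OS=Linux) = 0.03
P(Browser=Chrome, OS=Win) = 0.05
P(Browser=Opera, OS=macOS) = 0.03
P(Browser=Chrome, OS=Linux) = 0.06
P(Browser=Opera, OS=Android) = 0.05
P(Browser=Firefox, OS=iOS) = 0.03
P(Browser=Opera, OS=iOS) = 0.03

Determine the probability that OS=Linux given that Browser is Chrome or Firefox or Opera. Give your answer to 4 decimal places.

0.2500

P(Browser=Chrome) = 0.05 + 0.06 + 0.06 + 0.04 + 0.06 = 0.27.
P(Browser=Firefox) = 0.02 + 0.04 + 0.03 + 0.03 + 0.06 = 0.18.
P(Browser=Opera) = 0.01 + 0.03 + 0.07 + 0.03 + 0.05 = 0.19.
P(Browser ∈ {Chrome, Firefox, Opera}) = 0.27 + 0.18 + 0.19 = 0.64; P(OS=Linux, Browser ∈ {Chrome, Firefox, Opera}) = 0.06 + 0.03 + 0.07 = 0.16.
P(OS=Linux | Browser ∈ {Chrome, Firefox, Opera}) = 0.16/0.64 = 0.2500.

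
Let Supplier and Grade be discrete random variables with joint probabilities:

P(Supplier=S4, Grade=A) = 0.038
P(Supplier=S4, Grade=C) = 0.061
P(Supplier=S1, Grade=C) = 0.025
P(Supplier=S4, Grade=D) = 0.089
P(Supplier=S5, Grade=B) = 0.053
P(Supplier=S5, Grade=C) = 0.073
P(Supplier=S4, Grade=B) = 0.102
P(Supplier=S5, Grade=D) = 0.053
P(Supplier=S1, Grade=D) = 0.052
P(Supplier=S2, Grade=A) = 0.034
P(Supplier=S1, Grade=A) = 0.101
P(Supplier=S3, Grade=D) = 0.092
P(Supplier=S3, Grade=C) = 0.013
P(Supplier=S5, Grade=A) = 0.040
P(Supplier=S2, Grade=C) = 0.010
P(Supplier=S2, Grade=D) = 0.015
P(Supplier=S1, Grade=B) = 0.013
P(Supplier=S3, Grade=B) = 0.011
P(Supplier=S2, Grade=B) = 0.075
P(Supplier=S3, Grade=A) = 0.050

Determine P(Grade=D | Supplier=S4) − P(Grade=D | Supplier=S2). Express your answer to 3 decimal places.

P(Supplier=S4) = 0.038 + 0.102 + 0.061 + 0.089 = 0.290; P(Grade=D | Supplier=S4) = 0.089/0.290 = 0.3069.
P(Supplier=S2) = 0.034 + 0.075 + 0.010 + 0.015 = 0.134; P(Grade=D | Supplier=S2) = 0.015/0.134 = 0.1119.
Difference = 0.195.

0.195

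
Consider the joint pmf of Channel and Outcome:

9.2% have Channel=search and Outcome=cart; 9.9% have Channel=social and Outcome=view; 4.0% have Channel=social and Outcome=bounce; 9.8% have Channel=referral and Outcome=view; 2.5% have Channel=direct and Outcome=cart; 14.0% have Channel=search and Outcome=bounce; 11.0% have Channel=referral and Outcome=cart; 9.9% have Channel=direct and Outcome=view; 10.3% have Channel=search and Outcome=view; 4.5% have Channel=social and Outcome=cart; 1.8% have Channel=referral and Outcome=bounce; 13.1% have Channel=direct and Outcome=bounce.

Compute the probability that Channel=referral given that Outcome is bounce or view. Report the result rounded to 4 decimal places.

0.1593

P(Outcome=bounce) = 0.140 + 0.040 + 0.131 + 0.018 = 0.329.
P(Outcome=view) = 0.103 + 0.099 + 0.099 + 0.098 = 0.399.
P(Outcome ∈ {bounce, view}) = 0.329 + 0.399 = 0.728; P(Channel=referral, Outcome ∈ {bounce, view}) = 0.018 + 0.098 = 0.116.
P(Channel=referral | Outcome ∈ {bounce, view}) = 0.116/0.728 = 0.1593.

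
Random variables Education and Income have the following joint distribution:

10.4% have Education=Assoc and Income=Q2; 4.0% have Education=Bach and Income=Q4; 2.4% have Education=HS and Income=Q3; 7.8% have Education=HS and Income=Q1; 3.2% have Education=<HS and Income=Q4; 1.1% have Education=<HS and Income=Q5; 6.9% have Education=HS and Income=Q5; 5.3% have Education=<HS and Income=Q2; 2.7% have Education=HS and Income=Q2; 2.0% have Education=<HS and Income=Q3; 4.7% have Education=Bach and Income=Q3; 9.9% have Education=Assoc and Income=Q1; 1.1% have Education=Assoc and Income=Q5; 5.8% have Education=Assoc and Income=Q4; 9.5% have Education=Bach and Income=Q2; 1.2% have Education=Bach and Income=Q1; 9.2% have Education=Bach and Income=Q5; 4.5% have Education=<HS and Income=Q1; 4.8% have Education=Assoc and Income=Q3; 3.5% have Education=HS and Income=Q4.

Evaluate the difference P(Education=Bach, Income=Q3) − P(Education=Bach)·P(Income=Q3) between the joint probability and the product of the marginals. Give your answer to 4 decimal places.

0.0072

P(Education=Bach) = 0.012 + 0.095 + 0.047 + 0.040 + 0.092 = 0.286.
P(Income=Q3) = 0.020 + 0.024 + 0.048 + 0.047 = 0.139.
P(Education=Bach, Income=Q3) − P(Education=Bach)P(Income=Q3) = 0.047 − 0.286×0.139 = 0.0072.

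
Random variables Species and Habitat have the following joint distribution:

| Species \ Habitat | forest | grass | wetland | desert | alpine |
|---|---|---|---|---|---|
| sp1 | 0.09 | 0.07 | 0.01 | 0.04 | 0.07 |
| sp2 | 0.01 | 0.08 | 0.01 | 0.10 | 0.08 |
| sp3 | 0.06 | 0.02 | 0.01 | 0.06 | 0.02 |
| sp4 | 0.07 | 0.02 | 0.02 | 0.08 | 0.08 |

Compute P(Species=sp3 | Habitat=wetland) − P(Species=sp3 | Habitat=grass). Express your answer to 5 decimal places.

P(Habitat=wetland) = 0.01 + 0.01 + 0.01 + 0.02 = 0.05; P(Species=sp3 | Habitat=wetland) = 0.01/0.05 = 0.200000.
P(Habitat=grass) = 0.07 + 0.08 + 0.02 + 0.02 = 0.19; P(Species=sp3 | Habitat=grass) = 0.02/0.19 = 0.105263.
Difference = 0.09474.

0.09474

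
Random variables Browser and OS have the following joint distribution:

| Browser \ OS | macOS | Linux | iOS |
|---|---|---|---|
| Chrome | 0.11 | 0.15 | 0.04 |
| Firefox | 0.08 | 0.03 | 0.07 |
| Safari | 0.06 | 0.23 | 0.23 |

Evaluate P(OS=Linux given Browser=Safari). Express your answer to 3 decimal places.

0.442

P(Browser=Safari) = 0.06 + 0.23 + 0.23 = 0.52.
P(OS=Linux | Browser=Safari) = 0.23/0.52 = 0.442.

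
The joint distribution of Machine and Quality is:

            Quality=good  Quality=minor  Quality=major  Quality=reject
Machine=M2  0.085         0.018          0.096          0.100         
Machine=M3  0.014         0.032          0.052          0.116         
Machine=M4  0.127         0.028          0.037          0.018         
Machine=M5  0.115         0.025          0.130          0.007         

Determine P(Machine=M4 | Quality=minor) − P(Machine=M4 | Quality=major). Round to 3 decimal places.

P(Quality=minor) = 0.018 + 0.032 + 0.028 + 0.025 = 0.103; P(Machine=M4 | Quality=minor) = 0.028/0.103 = 0.2718.
P(Quality=major) = 0.096 + 0.052 + 0.037 + 0.130 = 0.315; P(Machine=M4 | Quality=major) = 0.037/0.315 = 0.1175.
Difference = 0.154.

0.154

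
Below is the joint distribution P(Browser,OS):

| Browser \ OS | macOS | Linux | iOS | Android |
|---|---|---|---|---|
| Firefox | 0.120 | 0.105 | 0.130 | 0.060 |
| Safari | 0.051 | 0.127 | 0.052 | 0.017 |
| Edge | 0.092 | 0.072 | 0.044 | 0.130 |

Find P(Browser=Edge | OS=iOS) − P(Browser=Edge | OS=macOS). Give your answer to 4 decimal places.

-0.1551

P(OS=iOS) = 0.130 + 0.052 + 0.044 = 0.226; P(Browser=Edge | OS=iOS) = 0.044/0.226 = 0.19469.
P(OS=macOS) = 0.120 + 0.051 + 0.092 = 0.263; P(Browser=Edge | OS=macOS) = 0.092/0.263 = 0.34981.
Difference = -0.1551.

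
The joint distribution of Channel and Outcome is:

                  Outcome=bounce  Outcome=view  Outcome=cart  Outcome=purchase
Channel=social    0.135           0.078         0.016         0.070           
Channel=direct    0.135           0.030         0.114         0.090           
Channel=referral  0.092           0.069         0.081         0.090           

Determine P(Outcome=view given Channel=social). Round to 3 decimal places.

0.261

P(Channel=social) = 0.135 + 0.078 + 0.016 + 0.070 = 0.299.
P(Outcome=view | Channel=social) = 0.078/0.299 = 0.261.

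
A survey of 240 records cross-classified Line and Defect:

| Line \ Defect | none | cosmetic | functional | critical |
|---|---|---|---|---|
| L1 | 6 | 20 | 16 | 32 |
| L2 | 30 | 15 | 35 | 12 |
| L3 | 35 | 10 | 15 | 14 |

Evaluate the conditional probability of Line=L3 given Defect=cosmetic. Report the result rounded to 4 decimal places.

Total with Defect=cosmetic: 20 + 15 + 10 = 45.
P(Line=L3 | Defect=cosmetic) = 10/45 = 0.2222.

0.2222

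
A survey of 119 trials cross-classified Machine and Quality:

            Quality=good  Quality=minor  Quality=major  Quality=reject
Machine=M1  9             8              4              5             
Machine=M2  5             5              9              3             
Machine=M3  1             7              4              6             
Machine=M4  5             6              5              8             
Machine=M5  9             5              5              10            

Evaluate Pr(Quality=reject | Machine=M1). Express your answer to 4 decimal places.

0.1923

Total with Machine=M1: 9 + 8 + 4 + 5 = 26.
P(Quality=reject | Machine=M1) = 5/26 = 0.1923.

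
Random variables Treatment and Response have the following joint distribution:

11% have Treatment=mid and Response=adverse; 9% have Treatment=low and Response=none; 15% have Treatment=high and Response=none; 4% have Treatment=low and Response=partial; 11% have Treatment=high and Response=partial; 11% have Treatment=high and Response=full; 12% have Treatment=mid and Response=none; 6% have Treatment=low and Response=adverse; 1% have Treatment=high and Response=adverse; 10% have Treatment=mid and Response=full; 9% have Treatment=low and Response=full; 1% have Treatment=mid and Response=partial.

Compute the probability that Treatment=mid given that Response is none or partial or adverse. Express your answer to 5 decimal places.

P(Response=none) = 0.09 + 0.12 + 0.15 = 0.36.
P(Response=partial) = 0.04 + 0.01 + 0.11 = 0.16.
P(Response=adverse) = 0.06 + 0.11 + 0.01 = 0.18.
P(Response ∈ {none, partial, adverse}) = 0.36 + 0.16 + 0.18 = 0.70; P(Treatment=mid, Response ∈ {none, partial, adverse}) = 0.12 + 0.01 + 0.11 = 0.24.
P(Treatment=mid | Response ∈ {none, partial, adverse}) = 0.24/0.70 = 0.34286.

0.34286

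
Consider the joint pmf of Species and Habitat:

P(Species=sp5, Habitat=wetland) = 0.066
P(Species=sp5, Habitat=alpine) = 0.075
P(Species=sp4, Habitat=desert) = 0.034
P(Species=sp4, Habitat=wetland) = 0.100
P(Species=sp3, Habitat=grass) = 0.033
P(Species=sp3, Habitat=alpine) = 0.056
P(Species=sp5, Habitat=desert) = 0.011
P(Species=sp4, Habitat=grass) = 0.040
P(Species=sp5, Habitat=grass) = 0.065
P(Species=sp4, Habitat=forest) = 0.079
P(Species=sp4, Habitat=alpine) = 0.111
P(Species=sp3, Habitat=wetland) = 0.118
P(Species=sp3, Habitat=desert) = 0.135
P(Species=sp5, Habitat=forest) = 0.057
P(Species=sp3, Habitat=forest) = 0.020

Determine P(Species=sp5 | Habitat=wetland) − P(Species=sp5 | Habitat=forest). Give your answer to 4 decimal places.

-0.1330

P(Habitat=wetland) = 0.118 + 0.100 + 0.066 = 0.284; P(Species=sp5 | Habitat=wetland) = 0.066/0.284 = 0.23239.
P(Habitat=forest) = 0.020 + 0.079 + 0.057 = 0.156; P(Species=sp5 | Habitat=forest) = 0.057/0.156 = 0.36538.
Difference = -0.1330.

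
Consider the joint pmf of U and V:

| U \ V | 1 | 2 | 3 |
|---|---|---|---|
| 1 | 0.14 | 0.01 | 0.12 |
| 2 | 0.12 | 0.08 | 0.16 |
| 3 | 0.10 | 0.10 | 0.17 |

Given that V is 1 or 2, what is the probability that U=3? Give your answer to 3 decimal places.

0.364

P(V=1) = 0.14 + 0.12 + 0.10 = 0.36.
P(V=2) = 0.01 + 0.08 + 0.10 = 0.19.
P(V ∈ {1, 2}) = 0.36 + 0.19 = 0.55; P(U=3, V ∈ {1, 2}) = 0.10 + 0.10 = 0.20.
P(U=3 | V ∈ {1, 2}) = 0.20/0.55 = 0.364.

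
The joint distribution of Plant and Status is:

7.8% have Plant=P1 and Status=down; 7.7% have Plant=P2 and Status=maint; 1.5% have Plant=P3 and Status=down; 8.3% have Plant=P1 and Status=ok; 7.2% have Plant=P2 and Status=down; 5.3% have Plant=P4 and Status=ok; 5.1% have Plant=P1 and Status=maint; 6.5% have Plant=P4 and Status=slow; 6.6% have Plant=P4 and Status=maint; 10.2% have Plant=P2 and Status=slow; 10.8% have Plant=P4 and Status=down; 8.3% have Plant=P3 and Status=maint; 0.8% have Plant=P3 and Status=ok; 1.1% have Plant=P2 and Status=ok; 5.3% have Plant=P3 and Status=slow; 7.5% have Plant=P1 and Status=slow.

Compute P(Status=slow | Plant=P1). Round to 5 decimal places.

P(Plant=P1) = 0.083 + 0.075 + 0.078 + 0.051 = 0.287.
P(Status=slow | Plant=P1) = 0.075/0.287 = 0.26132.

0.26132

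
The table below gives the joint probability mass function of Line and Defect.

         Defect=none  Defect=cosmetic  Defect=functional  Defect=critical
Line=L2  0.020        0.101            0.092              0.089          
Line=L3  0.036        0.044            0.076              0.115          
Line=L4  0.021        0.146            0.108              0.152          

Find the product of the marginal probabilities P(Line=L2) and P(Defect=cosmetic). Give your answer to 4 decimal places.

P(Line=L2) = 0.020 + 0.101 + 0.092 + 0.089 = 0.302.
P(Defect=cosmetic) = 0.101 + 0.044 + 0.146 = 0.291.
Product: 0.302 × 0.291 = 0.0879.

0.0879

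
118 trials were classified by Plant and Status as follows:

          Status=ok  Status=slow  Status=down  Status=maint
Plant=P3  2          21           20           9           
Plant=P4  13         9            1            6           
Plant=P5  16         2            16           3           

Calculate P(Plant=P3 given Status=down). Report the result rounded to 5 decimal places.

Total with Status=down: 20 + 1 + 16 = 37.
P(Plant=P3 | Status=down) = 20/37 = 0.54054.

0.54054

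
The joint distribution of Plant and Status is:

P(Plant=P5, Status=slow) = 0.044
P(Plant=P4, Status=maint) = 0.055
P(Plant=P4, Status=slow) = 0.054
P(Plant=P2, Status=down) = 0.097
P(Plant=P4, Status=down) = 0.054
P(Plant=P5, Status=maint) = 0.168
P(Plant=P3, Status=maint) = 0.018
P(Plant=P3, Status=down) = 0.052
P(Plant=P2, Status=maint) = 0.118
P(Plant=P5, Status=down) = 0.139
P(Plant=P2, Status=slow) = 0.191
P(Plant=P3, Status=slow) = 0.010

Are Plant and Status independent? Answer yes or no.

P(Plant=P2) = 0.406 and P(Status=slow) = 0.299, so their product is 0.12139, but P(Plant=P2, Status=slow) = 0.191. Since these differ, Plant and Status are not independent.

no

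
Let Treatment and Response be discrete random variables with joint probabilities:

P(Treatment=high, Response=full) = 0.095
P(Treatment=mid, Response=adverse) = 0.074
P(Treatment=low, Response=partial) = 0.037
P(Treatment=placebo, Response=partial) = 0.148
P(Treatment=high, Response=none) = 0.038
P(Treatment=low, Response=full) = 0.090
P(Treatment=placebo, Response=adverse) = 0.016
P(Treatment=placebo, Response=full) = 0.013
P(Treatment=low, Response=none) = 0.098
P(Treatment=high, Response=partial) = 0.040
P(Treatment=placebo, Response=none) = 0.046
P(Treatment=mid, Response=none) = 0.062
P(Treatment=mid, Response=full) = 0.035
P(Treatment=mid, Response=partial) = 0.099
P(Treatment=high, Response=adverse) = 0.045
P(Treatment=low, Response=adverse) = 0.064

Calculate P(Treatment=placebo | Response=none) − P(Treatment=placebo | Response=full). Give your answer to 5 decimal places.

P(Response=none) = 0.046 + 0.098 + 0.062 + 0.038 = 0.244; P(Treatment=placebo | Response=none) = 0.046/0.244 = 0.188525.
P(Response=full) = 0.013 + 0.090 + 0.035 + 0.095 = 0.233; P(Treatment=placebo | Response=full) = 0.013/0.233 = 0.055794.
Difference = 0.13273.

0.13273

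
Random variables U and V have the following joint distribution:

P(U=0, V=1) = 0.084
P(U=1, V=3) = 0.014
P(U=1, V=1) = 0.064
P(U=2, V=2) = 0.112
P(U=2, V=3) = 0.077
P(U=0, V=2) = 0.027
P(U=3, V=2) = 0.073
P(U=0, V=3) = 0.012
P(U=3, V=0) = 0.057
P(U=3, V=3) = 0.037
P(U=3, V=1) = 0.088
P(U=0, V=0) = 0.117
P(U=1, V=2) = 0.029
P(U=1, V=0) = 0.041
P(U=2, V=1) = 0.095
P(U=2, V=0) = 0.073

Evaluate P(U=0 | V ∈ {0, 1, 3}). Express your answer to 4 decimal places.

P(V=0) = 0.117 + 0.041 + 0.073 + 0.057 = 0.288.
P(V=1) = 0.084 + 0.064 + 0.095 + 0.088 = 0.331.
P(V=3) = 0.012 + 0.014 + 0.077 + 0.037 = 0.140.
P(V ∈ {0, 1, 3}) = 0.288 + 0.331 + 0.140 = 0.759; P(U=0, V ∈ {0, 1, 3}) = 0.117 + 0.084 + 0.012 = 0.213.
P(U=0 | V ∈ {0, 1, 3}) = 0.213/0.759 = 0.2806.

0.2806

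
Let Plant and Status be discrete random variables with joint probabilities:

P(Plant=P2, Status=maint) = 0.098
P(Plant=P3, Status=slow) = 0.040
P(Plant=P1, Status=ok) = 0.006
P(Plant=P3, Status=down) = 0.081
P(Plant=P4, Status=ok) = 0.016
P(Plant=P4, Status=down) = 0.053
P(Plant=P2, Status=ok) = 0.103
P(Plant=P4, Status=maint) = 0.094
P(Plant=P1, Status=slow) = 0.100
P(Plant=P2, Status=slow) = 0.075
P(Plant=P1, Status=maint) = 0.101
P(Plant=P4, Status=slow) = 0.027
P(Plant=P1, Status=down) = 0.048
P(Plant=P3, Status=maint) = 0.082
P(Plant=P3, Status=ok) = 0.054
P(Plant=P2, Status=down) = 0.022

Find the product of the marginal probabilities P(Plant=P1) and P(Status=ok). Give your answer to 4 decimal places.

0.0456

P(Plant=P1) = 0.006 + 0.100 + 0.048 + 0.101 = 0.255.
P(Status=ok) = 0.006 + 0.103 + 0.054 + 0.016 = 0.179.
Product: 0.255 × 0.179 = 0.0456.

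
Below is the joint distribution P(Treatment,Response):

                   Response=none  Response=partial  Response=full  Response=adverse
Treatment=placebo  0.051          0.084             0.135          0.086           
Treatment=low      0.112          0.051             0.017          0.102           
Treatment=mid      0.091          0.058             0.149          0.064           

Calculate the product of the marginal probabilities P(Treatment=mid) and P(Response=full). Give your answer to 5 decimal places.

0.10896

P(Treatment=mid) = 0.091 + 0.058 + 0.149 + 0.064 = 0.362.
P(Response=full) = 0.135 + 0.017 + 0.149 = 0.301.
Product: 0.362 × 0.301 = 0.10896.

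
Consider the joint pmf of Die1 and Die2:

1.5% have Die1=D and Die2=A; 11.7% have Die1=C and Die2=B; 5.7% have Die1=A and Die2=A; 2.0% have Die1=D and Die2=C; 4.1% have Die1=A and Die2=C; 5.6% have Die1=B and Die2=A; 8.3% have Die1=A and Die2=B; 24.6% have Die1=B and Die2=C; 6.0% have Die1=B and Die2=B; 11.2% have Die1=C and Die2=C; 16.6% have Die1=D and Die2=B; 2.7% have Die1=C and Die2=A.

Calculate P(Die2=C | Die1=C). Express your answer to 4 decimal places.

0.4375

P(Die1=C) = 0.027 + 0.117 + 0.112 = 0.256.
P(Die2=C | Die1=C) = 0.112/0.256 = 0.4375.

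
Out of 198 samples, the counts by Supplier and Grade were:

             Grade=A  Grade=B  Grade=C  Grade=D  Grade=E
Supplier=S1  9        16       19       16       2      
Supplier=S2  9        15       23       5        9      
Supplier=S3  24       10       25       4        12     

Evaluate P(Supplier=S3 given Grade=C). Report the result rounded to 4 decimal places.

Total with Grade=C: 19 + 23 + 25 = 67.
P(Supplier=S3 | Grade=C) = 25/67 = 0.3731.

0.3731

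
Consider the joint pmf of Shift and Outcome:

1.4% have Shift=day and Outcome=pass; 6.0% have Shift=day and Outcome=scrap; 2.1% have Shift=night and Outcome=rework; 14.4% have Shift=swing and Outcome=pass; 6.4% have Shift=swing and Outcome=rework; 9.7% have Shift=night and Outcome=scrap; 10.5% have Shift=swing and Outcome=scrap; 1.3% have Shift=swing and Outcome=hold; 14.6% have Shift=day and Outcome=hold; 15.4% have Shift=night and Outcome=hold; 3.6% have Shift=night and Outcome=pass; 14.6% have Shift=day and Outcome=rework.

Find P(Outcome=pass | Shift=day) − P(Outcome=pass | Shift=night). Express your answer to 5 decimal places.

P(Shift=day) = 0.014 + 0.146 + 0.060 + 0.146 = 0.366; P(Outcome=pass | Shift=day) = 0.014/0.366 = 0.038251.
P(Shift=night) = 0.036 + 0.021 + 0.097 + 0.154 = 0.308; P(Outcome=pass | Shift=night) = 0.036/0.308 = 0.116883.
Difference = -0.07863.

-0.07863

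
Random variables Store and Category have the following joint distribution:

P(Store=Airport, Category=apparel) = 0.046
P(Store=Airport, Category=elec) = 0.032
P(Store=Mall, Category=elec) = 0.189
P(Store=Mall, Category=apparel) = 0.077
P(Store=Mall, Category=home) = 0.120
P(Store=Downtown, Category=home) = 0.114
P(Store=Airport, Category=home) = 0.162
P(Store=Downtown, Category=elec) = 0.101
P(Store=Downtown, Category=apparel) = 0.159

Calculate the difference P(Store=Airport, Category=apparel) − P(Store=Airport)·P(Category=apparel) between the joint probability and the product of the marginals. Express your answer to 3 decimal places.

P(Store=Airport) = 0.046 + 0.032 + 0.162 = 0.240.
P(Category=apparel) = 0.159 + 0.077 + 0.046 = 0.282.
P(Store=Airport, Category=apparel) − P(Store=Airport)P(Category=apparel) = 0.046 − 0.240×0.282 = -0.022.

-0.022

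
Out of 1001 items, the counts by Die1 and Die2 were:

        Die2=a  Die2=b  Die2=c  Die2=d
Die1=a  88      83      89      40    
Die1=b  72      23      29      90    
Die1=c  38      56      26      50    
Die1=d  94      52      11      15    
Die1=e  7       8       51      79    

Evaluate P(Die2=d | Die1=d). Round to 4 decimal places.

Total with Die1=d: 94 + 52 + 11 + 15 = 172.
P(Die2=d | Die1=d) = 15/172 = 0.0872.

0.0872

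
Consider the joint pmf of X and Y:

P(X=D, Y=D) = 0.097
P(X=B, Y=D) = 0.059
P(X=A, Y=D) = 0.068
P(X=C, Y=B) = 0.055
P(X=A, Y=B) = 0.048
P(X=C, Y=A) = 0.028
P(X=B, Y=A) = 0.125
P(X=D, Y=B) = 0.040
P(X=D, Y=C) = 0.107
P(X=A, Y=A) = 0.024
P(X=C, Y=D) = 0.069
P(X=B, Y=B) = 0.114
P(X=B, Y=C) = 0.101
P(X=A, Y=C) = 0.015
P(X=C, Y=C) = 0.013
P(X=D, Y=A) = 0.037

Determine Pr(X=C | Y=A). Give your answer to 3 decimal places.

P(Y=A) = 0.024 + 0.125 + 0.028 + 0.037 = 0.214.
P(X=C | Y=A) = 0.028/0.214 = 0.131.

0.131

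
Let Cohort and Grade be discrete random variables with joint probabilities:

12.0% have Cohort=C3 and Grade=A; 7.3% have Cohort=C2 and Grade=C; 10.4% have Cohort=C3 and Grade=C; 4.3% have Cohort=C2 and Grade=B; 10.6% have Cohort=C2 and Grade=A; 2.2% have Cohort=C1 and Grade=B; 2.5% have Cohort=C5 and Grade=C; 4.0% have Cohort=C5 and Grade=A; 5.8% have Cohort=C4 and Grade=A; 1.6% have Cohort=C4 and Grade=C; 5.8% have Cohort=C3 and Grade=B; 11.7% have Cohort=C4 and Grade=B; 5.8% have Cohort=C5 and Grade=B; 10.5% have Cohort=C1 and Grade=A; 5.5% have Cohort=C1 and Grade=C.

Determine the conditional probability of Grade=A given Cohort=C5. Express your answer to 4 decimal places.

P(Cohort=C5) = 0.040 + 0.058 + 0.025 = 0.123.
P(Grade=A | Cohort=C5) = 0.040/0.123 = 0.3252.

0.3252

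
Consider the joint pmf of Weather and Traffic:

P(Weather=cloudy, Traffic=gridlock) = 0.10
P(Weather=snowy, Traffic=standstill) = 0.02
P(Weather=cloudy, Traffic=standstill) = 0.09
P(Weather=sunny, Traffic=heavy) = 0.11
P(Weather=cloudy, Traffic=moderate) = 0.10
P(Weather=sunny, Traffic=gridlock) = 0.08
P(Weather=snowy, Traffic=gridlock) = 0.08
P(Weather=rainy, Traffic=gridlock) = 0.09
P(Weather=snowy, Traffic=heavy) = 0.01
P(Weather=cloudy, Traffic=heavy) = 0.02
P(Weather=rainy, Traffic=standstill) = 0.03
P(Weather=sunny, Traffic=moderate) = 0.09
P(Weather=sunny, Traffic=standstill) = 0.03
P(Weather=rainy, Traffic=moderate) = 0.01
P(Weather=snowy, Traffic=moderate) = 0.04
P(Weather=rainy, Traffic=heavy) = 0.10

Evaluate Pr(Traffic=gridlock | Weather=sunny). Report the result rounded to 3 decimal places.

0.258

P(Weather=sunny) = 0.09 + 0.11 + 0.08 + 0.03 = 0.31.
P(Traffic=gridlock | Weather=sunny) = 0.08/0.31 = 0.258.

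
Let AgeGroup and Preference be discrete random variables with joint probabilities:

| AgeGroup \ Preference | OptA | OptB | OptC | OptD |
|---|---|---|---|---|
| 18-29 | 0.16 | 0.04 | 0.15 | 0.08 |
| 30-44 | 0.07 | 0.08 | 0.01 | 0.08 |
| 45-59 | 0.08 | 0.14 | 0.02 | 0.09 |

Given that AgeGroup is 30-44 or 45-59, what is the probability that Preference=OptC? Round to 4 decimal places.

P(AgeGroup=30-44) = 0.07 + 0.08 + 0.01 + 0.08 = 0.24.
P(AgeGroup=45-59) = 0.08 + 0.14 + 0.02 + 0.09 = 0.33.
P(AgeGroup ∈ {30-44, 45-59}) = 0.24 + 0.33 = 0.57; P(Preference=OptC, AgeGroup ∈ {30-44, 45-59}) = 0.01 + 0.02 = 0.03.
P(Preference=OptC | AgeGroup ∈ {30-44, 45-59}) = 0.03/0.57 = 0.0526.

0.0526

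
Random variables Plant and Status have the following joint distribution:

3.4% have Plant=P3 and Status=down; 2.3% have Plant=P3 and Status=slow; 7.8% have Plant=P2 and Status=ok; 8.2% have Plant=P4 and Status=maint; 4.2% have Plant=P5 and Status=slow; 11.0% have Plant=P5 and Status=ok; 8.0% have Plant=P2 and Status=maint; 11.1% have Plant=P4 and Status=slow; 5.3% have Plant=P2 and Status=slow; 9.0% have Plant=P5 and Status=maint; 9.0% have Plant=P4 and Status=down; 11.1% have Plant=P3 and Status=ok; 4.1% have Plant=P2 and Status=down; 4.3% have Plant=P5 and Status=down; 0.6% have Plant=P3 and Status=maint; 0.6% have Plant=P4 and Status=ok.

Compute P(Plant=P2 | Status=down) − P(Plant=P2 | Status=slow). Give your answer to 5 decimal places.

P(Status=down) = 0.041 + 0.034 + 0.090 + 0.043 = 0.208; P(Plant=P2 | Status=down) = 0.041/0.208 = 0.197115.
P(Status=slow) = 0.053 + 0.023 + 0.111 + 0.042 = 0.229; P(Plant=P2 | Status=slow) = 0.053/0.229 = 0.231441.
Difference = -0.03433.

-0.03433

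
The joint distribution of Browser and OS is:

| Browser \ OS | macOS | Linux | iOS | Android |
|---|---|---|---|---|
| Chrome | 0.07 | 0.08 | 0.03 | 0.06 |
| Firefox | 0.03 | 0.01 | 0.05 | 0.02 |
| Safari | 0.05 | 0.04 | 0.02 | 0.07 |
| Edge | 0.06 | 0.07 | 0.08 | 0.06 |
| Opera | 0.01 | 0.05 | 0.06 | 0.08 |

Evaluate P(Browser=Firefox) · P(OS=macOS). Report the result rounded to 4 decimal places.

P(Browser=Firefox) = 0.03 + 0.01 + 0.05 + 0.02 = 0.11.
P(OS=macOS) = 0.07 + 0.03 + 0.05 + 0.06 + 0.01 = 0.22.
Product: 0.11 × 0.22 = 0.0242.

0.0242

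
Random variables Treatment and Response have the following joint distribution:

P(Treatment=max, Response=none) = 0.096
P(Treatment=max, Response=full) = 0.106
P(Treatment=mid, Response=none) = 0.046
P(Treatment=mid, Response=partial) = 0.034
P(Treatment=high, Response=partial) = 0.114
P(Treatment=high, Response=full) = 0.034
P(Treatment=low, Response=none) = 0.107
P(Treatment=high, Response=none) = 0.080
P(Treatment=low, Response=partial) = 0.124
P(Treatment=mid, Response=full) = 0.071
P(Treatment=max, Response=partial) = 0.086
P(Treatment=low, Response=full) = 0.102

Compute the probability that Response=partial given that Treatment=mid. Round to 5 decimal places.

0.22517

P(Treatment=mid) = 0.046 + 0.034 + 0.071 = 0.151.
P(Response=partial | Treatment=mid) = 0.034/0.151 = 0.22517.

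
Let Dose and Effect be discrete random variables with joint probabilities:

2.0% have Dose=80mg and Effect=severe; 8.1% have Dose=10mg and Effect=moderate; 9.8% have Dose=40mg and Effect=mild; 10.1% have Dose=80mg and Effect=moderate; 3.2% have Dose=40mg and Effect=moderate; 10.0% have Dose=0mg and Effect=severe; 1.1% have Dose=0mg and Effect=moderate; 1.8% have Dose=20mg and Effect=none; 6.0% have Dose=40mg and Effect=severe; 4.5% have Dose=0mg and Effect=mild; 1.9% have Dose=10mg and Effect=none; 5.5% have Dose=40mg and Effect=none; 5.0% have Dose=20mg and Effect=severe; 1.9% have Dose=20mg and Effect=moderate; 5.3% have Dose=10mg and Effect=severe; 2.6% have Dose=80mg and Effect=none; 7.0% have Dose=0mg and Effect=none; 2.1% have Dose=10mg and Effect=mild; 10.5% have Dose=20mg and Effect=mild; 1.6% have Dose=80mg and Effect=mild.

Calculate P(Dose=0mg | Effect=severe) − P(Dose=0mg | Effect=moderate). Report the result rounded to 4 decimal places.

0.3083

P(Effect=severe) = 0.100 + 0.053 + 0.050 + 0.060 + 0.020 = 0.283; P(Dose=0mg | Effect=severe) = 0.100/0.283 = 0.35336.
P(Effect=moderate) = 0.011 + 0.081 + 0.019 + 0.032 + 0.101 = 0.244; P(Dose=0mg | Effect=moderate) = 0.011/0.244 = 0.04508.
Difference = 0.3083.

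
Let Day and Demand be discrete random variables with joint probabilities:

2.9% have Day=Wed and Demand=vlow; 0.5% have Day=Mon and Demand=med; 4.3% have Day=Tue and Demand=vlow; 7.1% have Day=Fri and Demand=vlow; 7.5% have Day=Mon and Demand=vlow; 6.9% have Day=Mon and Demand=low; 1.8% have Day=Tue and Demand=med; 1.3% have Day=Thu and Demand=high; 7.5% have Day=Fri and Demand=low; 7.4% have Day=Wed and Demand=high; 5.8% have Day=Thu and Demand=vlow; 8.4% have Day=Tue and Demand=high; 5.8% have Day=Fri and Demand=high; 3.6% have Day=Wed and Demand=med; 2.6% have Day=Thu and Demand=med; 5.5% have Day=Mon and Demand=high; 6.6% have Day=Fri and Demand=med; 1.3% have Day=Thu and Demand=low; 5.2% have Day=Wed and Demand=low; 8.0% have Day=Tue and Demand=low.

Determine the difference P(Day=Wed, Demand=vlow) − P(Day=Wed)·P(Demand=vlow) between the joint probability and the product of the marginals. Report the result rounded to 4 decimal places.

P(Day=Wed) = 0.029 + 0.052 + 0.036 + 0.074 = 0.191.
P(Demand=vlow) = 0.075 + 0.043 + 0.029 + 0.058 + 0.071 = 0.276.
P(Day=Wed, Demand=vlow) − P(Day=Wed)P(Demand=vlow) = 0.029 − 0.191×0.276 = -0.0237.

-0.0237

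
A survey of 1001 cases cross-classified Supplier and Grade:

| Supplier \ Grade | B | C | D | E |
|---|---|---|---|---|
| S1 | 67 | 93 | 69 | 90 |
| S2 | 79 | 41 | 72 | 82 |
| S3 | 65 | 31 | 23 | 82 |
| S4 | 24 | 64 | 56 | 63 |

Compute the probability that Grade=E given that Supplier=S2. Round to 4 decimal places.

Total with Supplier=S2: 79 + 41 + 72 + 82 = 274.
P(Grade=E | Supplier=S2) = 82/274 = 0.2993.

0.2993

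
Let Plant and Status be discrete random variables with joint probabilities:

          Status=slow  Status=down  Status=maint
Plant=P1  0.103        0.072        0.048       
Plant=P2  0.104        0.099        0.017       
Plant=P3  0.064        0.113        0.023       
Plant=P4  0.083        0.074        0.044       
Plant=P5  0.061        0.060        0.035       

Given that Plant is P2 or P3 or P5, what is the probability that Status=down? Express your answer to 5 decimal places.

P(Plant=P2) = 0.104 + 0.099 + 0.017 = 0.220.
P(Plant=P3) = 0.064 + 0.113 + 0.023 = 0.200.
P(Plant=P5) = 0.061 + 0.060 + 0.035 = 0.156.
P(Plant ∈ {P2, P3, P5}) = 0.220 + 0.200 + 0.156 = 0.576; P(Status=down, Plant ∈ {P2, P3, P5}) = 0.099 + 0.113 + 0.060 = 0.272.
P(Status=down | Plant ∈ {P2, P3, P5}) = 0.272/0.576 = 0.47222.

0.47222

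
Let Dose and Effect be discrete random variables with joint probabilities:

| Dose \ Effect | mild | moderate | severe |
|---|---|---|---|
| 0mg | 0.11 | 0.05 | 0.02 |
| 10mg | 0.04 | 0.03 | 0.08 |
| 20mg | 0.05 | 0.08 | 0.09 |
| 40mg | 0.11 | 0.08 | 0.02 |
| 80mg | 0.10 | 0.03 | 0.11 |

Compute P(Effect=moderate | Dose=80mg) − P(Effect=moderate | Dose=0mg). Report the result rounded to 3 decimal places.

P(Dose=80mg) = 0.10 + 0.03 + 0.11 = 0.24; P(Effect=moderate | Dose=80mg) = 0.03/0.24 = 0.1250.
P(Dose=0mg) = 0.11 + 0.05 + 0.02 = 0.18; P(Effect=moderate | Dose=0mg) = 0.05/0.18 = 0.2778.
Difference = -0.153.

-0.153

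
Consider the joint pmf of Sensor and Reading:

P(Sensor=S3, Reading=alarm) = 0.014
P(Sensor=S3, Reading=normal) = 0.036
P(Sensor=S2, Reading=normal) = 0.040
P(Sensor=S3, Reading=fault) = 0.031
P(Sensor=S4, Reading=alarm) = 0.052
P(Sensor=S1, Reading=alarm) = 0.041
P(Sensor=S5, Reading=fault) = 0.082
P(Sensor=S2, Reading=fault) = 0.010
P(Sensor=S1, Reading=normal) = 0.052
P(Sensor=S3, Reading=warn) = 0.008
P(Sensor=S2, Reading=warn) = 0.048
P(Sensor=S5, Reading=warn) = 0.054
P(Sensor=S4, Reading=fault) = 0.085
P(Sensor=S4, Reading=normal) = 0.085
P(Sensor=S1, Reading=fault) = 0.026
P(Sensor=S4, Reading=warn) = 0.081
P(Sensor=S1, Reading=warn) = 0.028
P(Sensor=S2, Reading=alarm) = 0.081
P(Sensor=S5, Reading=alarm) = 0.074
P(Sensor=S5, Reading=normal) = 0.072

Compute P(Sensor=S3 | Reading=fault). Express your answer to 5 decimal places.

P(Reading=fault) = 0.026 + 0.010 + 0.031 + 0.085 + 0.082 = 0.234.
P(Sensor=S3 | Reading=fault) = 0.031/0.234 = 0.13248.

0.13248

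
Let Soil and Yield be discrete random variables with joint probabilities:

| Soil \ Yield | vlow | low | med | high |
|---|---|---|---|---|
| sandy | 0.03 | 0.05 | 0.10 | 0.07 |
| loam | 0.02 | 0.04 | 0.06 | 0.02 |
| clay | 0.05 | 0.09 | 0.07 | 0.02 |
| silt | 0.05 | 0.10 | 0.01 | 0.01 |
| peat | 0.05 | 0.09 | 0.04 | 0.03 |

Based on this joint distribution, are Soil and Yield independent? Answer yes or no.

P(Soil=sandy) = 0.25 and P(Yield=low) = 0.37, so their product is 0.0925, but P(Soil=sandy, Yield=low) = 0.05. Since these differ, Soil and Yield are not independent.

no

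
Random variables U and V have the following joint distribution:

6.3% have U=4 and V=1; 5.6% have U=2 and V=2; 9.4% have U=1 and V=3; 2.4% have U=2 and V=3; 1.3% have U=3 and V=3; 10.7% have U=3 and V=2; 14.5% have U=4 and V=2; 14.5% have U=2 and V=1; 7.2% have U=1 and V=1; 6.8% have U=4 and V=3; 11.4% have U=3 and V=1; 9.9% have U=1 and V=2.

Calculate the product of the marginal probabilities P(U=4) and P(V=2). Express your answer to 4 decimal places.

0.1123

P(U=4) = 0.063 + 0.145 + 0.068 = 0.276.
P(V=2) = 0.099 + 0.056 + 0.107 + 0.145 = 0.407.
Product: 0.276 × 0.407 = 0.1123.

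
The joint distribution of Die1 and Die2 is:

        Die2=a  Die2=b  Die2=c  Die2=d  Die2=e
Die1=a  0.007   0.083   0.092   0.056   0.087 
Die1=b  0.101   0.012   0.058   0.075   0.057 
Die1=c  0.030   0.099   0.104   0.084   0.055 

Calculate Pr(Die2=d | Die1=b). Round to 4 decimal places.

P(Die1=b) = 0.101 + 0.012 + 0.058 + 0.075 + 0.057 = 0.303.
P(Die2=d | Die1=b) = 0.075/0.303 = 0.2475.

0.2475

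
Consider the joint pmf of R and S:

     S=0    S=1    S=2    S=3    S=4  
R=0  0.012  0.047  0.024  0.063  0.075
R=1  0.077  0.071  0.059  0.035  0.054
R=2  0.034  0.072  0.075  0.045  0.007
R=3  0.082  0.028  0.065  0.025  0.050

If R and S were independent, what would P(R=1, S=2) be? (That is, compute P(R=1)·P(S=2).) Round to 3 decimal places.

0.066

P(R=1) = 0.077 + 0.071 + 0.059 + 0.035 + 0.054 = 0.296.
P(S=2) = 0.024 + 0.059 + 0.075 + 0.065 = 0.223.
Product: 0.296 × 0.223 = 0.066.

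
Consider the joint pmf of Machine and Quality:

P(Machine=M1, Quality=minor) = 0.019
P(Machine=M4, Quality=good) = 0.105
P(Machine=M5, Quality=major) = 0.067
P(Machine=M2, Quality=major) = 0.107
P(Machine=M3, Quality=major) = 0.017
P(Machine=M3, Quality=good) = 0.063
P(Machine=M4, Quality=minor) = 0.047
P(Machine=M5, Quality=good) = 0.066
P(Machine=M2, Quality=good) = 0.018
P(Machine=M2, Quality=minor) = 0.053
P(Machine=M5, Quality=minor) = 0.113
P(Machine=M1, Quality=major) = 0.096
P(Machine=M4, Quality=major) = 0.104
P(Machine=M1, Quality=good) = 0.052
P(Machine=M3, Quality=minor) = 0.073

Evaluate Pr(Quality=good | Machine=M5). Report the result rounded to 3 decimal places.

P(Machine=M5) = 0.066 + 0.113 + 0.067 = 0.246.
P(Quality=good | Machine=M5) = 0.066/0.246 = 0.268.

0.268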